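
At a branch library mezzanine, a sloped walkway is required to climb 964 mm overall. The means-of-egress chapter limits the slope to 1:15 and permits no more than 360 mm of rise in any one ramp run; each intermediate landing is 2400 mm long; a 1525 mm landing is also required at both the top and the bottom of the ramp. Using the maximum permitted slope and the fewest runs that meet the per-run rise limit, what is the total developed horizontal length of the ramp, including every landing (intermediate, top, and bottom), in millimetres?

⌈964/360⌉ = 3 ramp runs. That means 2 intermediate landings.
Ramp run (horizontal) at 1:15: 964 × 15 = 14460 mm.
2 intermediate landings contribute 2 × 2400 = 4800 mm.
Top and bottom landings: 2 × 1525 = 3050 mm.
Total = 14460 + 4800 + 3050 = 22310 mm.

22310 mm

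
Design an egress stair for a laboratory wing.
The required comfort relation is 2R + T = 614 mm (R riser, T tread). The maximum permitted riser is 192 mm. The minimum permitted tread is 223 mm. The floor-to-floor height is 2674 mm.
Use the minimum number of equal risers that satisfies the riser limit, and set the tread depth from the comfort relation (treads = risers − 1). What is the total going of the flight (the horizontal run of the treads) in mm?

2674 / 192 = 13.93, so 14 risers are needed.
Each riser is 2674/14 = 191 mm (≤ 192 mm).
Tread T = 614 − 2 × 191 = 232 mm (≥ 223 mm).
14 risers give 13 treads; going = 13 × 232 = 3016 mm.

3016 mm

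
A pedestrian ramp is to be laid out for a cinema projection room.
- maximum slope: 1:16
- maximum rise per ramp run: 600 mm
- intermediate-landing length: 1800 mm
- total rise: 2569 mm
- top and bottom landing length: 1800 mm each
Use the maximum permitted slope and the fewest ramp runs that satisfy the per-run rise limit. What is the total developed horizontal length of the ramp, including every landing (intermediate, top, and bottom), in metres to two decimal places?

51.90 m

2569 / 600 = 4.282 → round up to 5 ramp runs. That means 4 intermediate landings.
Ramp run (horizontal) at 1:16: 2569 × 16 = 41104 mm.
Intermediate landings: 4 × 1800 = 7200 mm.
Top and bottom landings: 2 × 1800 = 3600 mm.
Total = 41104 + 7200 + 3600 = 51904 mm.
= 51.90 m.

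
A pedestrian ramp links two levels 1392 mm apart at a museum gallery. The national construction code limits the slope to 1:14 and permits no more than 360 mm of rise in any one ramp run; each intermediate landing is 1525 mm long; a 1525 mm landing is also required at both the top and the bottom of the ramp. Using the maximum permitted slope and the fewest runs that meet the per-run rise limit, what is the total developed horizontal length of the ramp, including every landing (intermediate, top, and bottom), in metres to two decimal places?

27.11 m

1392 / 360 = 3.87, so 4 ramp runs are needed. That means 3 intermediate landings.
Ramp run (horizontal) at 1:14: 1392 × 14 = 19488 mm.
3 intermediate landings contribute 3 × 1525 = 4575 mm.
Top and bottom landings: 2 × 1525 = 3050 mm.
Total = 19488 + 4575 + 3050 = 27113 mm.
= 27.11 m.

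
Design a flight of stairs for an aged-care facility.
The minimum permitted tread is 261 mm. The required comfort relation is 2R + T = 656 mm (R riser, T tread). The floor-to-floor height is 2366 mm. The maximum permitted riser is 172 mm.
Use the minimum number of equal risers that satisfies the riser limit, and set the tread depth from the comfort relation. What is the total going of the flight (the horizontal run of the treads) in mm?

2366 / 172 = 13.76, so 14 risers are needed.
R = 2366 ÷ 14 = 169 mm.
T = 656 − 2·169 = 318 mm, which satisfies the 261 mm minimum.
14 risers give 13 treads; going = 13 × 318 = 4134 mm.

4134 mm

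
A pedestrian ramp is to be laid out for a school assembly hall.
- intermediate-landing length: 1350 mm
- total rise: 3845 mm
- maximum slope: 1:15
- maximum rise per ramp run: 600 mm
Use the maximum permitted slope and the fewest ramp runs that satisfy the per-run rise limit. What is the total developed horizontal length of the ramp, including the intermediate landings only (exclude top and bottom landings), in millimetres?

65775 mm

⌈3845/600⌉ = 7 ramp runs. That means 6 intermediate landings.
Ramp run (horizontal) at 1:15: 3845 × 15 = 57675 mm.
6 intermediate landings contribute 6 × 1350 = 8100 mm.
Total developed length = 57675 + 8100 = 65775 mm.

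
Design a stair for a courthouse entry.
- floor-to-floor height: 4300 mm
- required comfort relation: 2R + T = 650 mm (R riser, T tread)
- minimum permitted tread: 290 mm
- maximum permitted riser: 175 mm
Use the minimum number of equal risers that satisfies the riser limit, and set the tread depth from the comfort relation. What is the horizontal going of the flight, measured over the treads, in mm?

4300 / 175 = 24.571 → round up to 25 risers.
R = 4300 ÷ 25 = 172 mm.
Tread T = 650 − 2 × 172 = 306 mm (≥ 290 mm).
25 risers give 24 treads; going = 24 × 306 = 7344 mm.

7344 mm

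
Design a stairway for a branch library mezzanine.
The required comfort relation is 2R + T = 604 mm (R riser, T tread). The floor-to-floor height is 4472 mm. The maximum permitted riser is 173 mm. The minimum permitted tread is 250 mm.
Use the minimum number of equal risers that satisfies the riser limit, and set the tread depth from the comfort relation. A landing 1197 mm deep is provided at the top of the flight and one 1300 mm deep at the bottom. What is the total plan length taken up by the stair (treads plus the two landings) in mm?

4472 / 173 = 25.850 → round up to 26 risers.
Riser R = 4472 / 26 = 172 mm, within the 173 mm limit.
Tread T = 604 − 2 × 172 = 260 mm (≥ 250 mm).
Going = (26 − 1) × 260 = 6500 mm.
Add landings: 6500 + 1197 + 1300 = 8997 mm.

8997 mm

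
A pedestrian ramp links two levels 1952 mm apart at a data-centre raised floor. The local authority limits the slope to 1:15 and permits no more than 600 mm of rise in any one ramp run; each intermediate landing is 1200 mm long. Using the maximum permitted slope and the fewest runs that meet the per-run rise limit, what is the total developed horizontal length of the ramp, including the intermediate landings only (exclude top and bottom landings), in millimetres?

At most 600 each: 1952/600 = 3.25, giving 4 ramp runs. That means 3 intermediate landings.
Horizontal run for 1952 mm of rise at 1:15 is 1952 × 15 = 29280 mm.
Intermediate landings: 3 × 1200 = 3600 mm.
Total developed length = 29280 + 3600 = 32880 mm.

32880 mm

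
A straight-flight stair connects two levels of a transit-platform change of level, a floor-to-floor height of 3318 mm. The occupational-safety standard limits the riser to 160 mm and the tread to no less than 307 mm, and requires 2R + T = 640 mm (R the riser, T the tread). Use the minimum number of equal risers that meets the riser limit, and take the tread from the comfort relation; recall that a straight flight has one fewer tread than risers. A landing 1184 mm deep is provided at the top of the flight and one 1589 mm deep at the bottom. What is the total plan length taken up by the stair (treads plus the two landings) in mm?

9253 mm

3318 / 160 = 20.738 → round up to 21 risers.
Riser R = 3318 / 21 = 158 mm, within the 160 mm limit.
Tread T = 640 − 2 × 158 = 324 mm (≥ 307 mm).
Treads = 21 − 1 = 20; going = 20 × 324 = 6480 mm.
Enclosure = 6480 + 1184 + 1589 = 9253 mm.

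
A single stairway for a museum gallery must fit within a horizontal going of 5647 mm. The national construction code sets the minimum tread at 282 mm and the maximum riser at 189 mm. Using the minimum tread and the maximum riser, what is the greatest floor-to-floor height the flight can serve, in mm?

Treads that fit: ⌊5647 / 282⌋ = 20.
Risers = treads + 1 = 21.
Maximum height = 21 × 189 = 3969 mm.

3969 mm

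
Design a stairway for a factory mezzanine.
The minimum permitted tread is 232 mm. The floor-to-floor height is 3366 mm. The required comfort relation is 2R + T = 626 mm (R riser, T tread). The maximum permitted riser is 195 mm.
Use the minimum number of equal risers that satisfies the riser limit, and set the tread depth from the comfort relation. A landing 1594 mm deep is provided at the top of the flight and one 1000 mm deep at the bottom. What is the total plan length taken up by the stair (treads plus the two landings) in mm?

6878 mm

3366 / 195 = 17.262 → round up to 18 risers.
R = 3366 ÷ 18 = 187 mm.
T = 626 − 2·187 = 252 mm, which satisfies the 232 mm minimum.
Treads = 18 − 1 = 17; going = 17 × 252 = 4284 mm.
Add landings: 4284 + 1594 + 1000 = 6878 mm.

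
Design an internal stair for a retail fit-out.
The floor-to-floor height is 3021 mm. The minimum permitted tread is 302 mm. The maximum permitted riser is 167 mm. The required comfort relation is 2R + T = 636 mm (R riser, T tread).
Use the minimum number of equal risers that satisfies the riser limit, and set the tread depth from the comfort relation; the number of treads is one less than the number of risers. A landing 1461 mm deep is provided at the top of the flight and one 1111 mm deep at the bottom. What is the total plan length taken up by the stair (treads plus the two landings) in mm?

At most 167 each: 3021/167 = 18.09, giving 19 risers.
Each riser is 3021/19 = 159 mm (≤ 167 mm).
Tread T = 636 − 2 × 159 = 318 mm (≥ 302 mm).
19 risers give 18 treads; going = 18 × 318 = 5724 mm.
Add landings: 5724 + 1461 + 1111 = 8296 mm.

8296 mm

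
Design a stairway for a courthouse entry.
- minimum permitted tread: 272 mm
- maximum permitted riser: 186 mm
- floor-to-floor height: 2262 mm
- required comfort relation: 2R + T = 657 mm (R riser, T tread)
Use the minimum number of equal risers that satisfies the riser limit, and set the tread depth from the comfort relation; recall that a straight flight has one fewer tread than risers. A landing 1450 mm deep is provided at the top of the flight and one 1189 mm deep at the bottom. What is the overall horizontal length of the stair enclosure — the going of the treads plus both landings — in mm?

2262 / 186 = 12.161 → round up to 13 risers.
Riser R = 2262 / 13 = 174 mm, within the 186 mm limit.
Tread T = 657 − 2 × 174 = 309 mm (≥ 272 mm).
13 risers give 12 treads; going = 12 × 309 = 3708 mm.
Enclosure = 3708 + 1450 + 1189 = 6347 mm.

6347 mm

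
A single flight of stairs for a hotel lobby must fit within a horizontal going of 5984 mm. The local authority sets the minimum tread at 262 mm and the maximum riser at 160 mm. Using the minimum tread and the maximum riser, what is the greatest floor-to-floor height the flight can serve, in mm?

5984 / 262 = 22.84, so 22 treads fit.
Risers = treads + 1 = 23.
Maximum height = 23 × 160 = 3680 mm.

3680 mm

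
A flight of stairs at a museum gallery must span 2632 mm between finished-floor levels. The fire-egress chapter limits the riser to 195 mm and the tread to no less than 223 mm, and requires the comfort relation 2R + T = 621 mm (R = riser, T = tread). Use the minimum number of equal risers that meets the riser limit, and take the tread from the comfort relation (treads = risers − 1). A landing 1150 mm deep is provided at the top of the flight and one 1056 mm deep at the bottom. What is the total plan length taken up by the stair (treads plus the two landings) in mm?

2632 / 195 = 13.50, so 14 risers are needed.
Each riser is 2632/14 = 188 mm (≤ 195 mm).
From 2R + T = 621: T = 621 − 376 = 245 mm.
Going = (14 − 1) × 245 = 3185 mm.
Enclosure = 3185 + 1150 + 1056 = 5391 mm.

5391 mm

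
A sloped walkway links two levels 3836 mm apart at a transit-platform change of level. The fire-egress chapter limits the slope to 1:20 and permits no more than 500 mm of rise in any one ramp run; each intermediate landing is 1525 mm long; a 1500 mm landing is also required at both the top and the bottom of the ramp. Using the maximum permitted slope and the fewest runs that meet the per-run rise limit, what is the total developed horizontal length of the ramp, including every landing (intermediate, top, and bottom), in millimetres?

90395 mm

⌈3836/500⌉ = 8 ramp runs. That means 7 intermediate landings.
Horizontal run for 3836 mm of rise at 1:20 is 3836 × 20 = 76720 mm.
Intermediate landings: 7 × 1525 = 10675 mm.
Top and bottom landings: 2 × 1500 = 3000 mm.
Total = 76720 + 10675 + 3000 = 90395 mm.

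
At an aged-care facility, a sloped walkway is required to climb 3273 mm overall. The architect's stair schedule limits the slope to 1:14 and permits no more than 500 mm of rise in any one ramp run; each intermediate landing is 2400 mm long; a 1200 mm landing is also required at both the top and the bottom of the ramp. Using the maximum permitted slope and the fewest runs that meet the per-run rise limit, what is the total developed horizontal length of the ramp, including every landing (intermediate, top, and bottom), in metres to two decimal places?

62.62 m

At most 500 each: 3273/500 = 6.55, giving 7 ramp runs. That means 6 intermediate landings.
Horizontal run for 3273 mm of rise at 1:14 is 3273 × 14 = 45822 mm.
6 intermediate landings contribute 6 × 2400 = 14400 mm.
Top and bottom landings: 2 × 1200 = 2400 mm.
Total = 45822 + 14400 + 2400 = 62622 mm.
= 62.62 m.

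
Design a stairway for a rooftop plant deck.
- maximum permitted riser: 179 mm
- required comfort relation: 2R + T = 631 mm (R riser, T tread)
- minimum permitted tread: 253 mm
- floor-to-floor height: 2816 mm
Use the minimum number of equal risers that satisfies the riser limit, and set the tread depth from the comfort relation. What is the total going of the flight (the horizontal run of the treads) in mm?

2816 / 179 = 15.732 → round up to 16 risers.
Riser R = 2816 / 16 = 176 mm, within the 179 mm limit.
Tread T = 631 − 2 × 176 = 279 mm (≥ 253 mm).
Going = (16 − 1) × 279 = 4185 mm.

4185 mm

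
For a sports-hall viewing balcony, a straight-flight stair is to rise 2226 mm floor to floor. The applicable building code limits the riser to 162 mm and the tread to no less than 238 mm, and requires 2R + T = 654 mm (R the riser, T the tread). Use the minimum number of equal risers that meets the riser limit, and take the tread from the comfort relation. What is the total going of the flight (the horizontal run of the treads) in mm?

4368 mm

2226 / 162 = 13.741 → round up to 14 risers.
Riser R = 2226 / 14 = 159 mm, within the 162 mm limit.
From 2R + T = 654: T = 654 − 318 = 336 mm.
Treads = 14 − 1 = 13; going = 13 × 336 = 4368 mm.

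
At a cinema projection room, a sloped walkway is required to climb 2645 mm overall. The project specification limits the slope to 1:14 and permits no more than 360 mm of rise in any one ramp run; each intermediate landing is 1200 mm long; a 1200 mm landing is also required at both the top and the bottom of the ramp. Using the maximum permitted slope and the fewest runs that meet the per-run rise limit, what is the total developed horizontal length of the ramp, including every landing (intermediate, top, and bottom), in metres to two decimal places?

2645 / 360 = 7.347 → round up to 8 ramp runs. That means 7 intermediate landings.
Ramp run (horizontal) at 1:14: 2645 × 14 = 37030 mm.
Intermediate landings: 7 × 1200 = 8400 mm.
Top and bottom landings: 2 × 1200 = 2400 mm.
Total = 37030 + 8400 + 2400 = 47830 mm.
= 47.83 m.

47.83 m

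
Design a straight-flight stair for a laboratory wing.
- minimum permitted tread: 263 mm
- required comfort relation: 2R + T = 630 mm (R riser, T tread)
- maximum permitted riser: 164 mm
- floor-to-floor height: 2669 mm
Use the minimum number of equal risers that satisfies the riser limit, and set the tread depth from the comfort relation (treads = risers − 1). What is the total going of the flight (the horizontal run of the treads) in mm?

⌈2669/164⌉ = 17 risers.
Riser R = 2669 / 17 = 157 mm, within the 164 mm limit.
Tread T = 630 − 2 × 157 = 316 mm (≥ 263 mm).
Treads = 17 − 1 = 16; going = 16 × 316 = 5056 mm.

5056 mm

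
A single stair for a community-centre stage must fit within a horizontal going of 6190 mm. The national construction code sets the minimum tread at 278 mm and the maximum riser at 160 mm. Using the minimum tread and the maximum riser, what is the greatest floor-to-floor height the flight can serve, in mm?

Treads that fit: ⌊6190 / 278⌋ = 22.
Risers = treads + 1 = 23.
Maximum height = 23 × 160 = 3680 mm.

3680 mm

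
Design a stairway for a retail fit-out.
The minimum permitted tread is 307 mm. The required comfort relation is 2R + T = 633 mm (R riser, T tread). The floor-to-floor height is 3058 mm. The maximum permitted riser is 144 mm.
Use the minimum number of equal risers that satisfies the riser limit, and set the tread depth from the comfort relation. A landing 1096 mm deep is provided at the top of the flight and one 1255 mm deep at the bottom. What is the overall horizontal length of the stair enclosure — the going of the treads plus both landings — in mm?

⌈3058/144⌉ = 22 risers.
Riser R = 3058 / 22 = 139 mm, within the 144 mm limit.
From 2R + T = 633: T = 633 − 278 = 355 mm.
Going = (22 − 1) × 355 = 7455 mm.
Add landings: 7455 + 1096 + 1255 = 9806 mm.

9806 mm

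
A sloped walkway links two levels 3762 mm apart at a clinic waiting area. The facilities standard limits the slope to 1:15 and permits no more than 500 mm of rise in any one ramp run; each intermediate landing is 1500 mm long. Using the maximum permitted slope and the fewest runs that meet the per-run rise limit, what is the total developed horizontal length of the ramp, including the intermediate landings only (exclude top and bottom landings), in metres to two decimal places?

66.93 m

3762 / 500 = 7.52, so 8 ramp runs are needed. That means 7 intermediate landings.
Horizontal run for 3762 mm of rise at 1:15 is 3762 × 15 = 56430 mm.
7 intermediate landings contribute 7 × 1500 = 10500 mm.
Developed length = 56430 + 10500 = 66930 mm.
= 66.93 m.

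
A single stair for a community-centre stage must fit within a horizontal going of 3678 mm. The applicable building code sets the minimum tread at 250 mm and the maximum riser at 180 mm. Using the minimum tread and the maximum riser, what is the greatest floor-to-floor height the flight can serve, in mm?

2700 mm

Treads that fit: ⌊3678 / 250⌋ = 14.
Risers = treads + 1 = 15.
Maximum height = 15 × 180 = 2700 mm.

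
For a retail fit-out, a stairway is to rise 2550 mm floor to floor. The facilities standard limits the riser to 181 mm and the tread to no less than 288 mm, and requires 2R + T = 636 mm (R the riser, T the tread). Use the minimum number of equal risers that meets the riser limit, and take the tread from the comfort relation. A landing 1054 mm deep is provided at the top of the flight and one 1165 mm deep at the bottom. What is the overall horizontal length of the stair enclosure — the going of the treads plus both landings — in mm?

6363 mm

⌈2550/181⌉ = 15 risers.
R = 2550 ÷ 15 = 170 mm.
From 2R + T = 636: T = 636 − 340 = 296 mm.
15 risers give 14 treads; going = 14 × 296 = 4144 mm.
Enclosure = 4144 + 1054 + 1165 = 6363 mm.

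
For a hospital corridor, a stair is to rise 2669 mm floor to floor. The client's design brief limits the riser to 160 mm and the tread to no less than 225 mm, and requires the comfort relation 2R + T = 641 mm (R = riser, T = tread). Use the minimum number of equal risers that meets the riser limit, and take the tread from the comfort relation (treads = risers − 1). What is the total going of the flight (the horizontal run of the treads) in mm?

5232 mm

2669 / 160 = 16.681 → round up to 17 risers.
R = 2669 ÷ 17 = 157 mm.
From 2R + T = 641: T = 641 − 314 = 327 mm.
17 risers give 16 treads; going = 16 × 327 = 5232 mm.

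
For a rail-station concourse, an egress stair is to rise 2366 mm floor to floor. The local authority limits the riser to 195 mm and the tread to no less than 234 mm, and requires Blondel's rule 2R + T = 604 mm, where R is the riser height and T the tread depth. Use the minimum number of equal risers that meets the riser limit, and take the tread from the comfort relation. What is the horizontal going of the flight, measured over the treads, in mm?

2880 mm

2366 / 195 = 12.13, so 13 risers are needed.
R = 2366 ÷ 13 = 182 mm.
Tread T = 604 − 2 × 182 = 240 mm (≥ 234 mm).
13 risers give 12 treads; going = 12 × 240 = 2880 mm.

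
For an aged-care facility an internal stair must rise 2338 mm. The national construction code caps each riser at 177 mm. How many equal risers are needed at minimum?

⌈2338/177⌉ = 14 risers.

14 risers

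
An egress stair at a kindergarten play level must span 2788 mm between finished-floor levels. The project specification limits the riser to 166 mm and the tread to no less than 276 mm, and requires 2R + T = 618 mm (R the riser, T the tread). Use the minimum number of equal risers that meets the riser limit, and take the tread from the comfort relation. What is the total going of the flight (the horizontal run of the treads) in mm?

2788 / 166 = 16.80, so 17 risers are needed.
R = 2788 ÷ 17 = 164 mm.
T = 618 − 2·164 = 290 mm, which satisfies the 276 mm minimum.
Treads = 17 − 1 = 16; going = 16 × 290 = 4640 mm.

4640 mm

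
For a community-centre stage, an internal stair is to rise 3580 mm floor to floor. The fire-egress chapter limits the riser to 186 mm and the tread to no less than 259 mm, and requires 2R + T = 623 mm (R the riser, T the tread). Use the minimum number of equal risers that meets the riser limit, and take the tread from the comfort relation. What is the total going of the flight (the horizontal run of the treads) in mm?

At most 186 each: 3580/186 = 19.25, giving 20 risers.
Each riser is 3580/20 = 179 mm (≤ 186 mm).
Tread T = 623 − 2 × 179 = 265 mm (≥ 259 mm).
Going = (20 − 1) × 265 = 5035 mm.

5035 mm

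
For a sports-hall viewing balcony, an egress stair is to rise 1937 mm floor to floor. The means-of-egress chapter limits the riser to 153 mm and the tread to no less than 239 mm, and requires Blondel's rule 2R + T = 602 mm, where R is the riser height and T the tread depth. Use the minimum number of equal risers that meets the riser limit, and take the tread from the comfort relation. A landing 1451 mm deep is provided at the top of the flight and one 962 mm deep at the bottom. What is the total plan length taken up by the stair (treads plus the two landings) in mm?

6061 mm

1937 / 153 = 12.66, so 13 risers are needed.
R = 1937 ÷ 13 = 149 mm.
T = 602 − 2·149 = 304 mm, which satisfies the 239 mm minimum.
Going = (13 − 1) × 304 = 3648 mm.
Add landings: 3648 + 1451 + 962 = 6061 mm.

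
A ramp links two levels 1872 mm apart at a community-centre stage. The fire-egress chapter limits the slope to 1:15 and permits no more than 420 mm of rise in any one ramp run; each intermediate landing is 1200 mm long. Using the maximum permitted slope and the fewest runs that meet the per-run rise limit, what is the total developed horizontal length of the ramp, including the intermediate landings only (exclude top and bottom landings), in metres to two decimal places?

32.88 m

⌈1872/420⌉ = 5 ramp runs. That means 4 intermediate landings.
Horizontal run for 1872 mm of rise at 1:15 is 1872 × 15 = 28080 mm.
Intermediate landings: 4 × 1200 = 4800 mm.
Total developed length = 28080 + 4800 = 32880 mm.
= 32.88 m.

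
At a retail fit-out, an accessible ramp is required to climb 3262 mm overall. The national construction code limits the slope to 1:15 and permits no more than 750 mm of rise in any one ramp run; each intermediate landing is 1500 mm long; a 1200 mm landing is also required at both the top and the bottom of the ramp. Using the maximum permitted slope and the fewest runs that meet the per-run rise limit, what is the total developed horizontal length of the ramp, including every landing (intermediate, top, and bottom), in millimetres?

57330 mm

3262 / 750 = 4.349 → round up to 5 ramp runs. That means 4 intermediate landings.
Horizontal run for 3262 mm of rise at 1:15 is 3262 × 15 = 48930 mm.
Intermediate landings: 4 × 1500 = 6000 mm.
Top and bottom landings: 2 × 1200 = 2400 mm.
Total = 48930 + 6000 + 2400 = 57330 mm.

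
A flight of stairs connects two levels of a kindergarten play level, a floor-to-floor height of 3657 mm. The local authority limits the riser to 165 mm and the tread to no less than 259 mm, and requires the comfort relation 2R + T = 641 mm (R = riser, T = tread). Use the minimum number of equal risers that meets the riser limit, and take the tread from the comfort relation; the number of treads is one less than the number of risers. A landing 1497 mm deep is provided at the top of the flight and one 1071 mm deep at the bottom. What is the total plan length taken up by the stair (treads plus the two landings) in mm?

9674 mm

⌈3657/165⌉ = 23 risers.
Riser R = 3657 / 23 = 159 mm, within the 165 mm limit.
T = 641 − 2·159 = 323 mm, which satisfies the 259 mm minimum.
23 risers give 22 treads; going = 22 × 323 = 7106 mm.
Add landings: 7106 + 1497 + 1071 = 9674 mm.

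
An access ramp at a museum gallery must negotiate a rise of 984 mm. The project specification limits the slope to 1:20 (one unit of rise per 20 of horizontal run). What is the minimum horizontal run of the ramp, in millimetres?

19680 mm

At 1:20 the run is 20 × 984 = 19680 mm.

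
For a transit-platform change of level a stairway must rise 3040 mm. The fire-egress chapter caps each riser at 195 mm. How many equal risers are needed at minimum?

16 risers

⌈3040/195⌉ = 16 risers.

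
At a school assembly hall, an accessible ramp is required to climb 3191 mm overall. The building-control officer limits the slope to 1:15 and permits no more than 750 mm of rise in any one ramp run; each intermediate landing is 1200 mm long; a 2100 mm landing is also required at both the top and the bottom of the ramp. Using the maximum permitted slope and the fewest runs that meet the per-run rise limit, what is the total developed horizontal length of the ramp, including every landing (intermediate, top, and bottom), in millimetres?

At most 750 each: 3191/750 = 4.25, giving 5 ramp runs. That means 4 intermediate landings.
Ramp run (horizontal) at 1:15: 3191 × 15 = 47865 mm.
Intermediate landings: 4 × 1200 = 4800 mm.
Top and bottom landings: 2 × 2100 = 4200 mm.
Total = 47865 + 4800 + 4200 = 56865 mm.

56865 mm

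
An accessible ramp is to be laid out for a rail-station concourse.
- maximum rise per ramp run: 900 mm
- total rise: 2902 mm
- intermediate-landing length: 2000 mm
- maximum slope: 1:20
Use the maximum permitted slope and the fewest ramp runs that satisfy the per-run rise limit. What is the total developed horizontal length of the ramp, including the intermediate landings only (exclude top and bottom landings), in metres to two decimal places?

64.04 m

2902 / 900 = 3.224 → round up to 4 ramp runs. That means 3 intermediate landings.
Ramp run (horizontal) at 1:20: 2902 × 20 = 58040 mm.
3 intermediate landings contribute 3 × 2000 = 6000 mm.
Total developed length = 58040 + 6000 = 64040 mm.
= 64.04 m.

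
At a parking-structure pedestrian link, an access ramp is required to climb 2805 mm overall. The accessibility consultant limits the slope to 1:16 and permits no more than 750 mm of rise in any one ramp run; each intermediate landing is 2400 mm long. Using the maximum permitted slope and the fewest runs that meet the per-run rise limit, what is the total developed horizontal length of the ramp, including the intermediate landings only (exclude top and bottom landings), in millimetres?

2805 / 750 = 3.74, so 4 ramp runs are needed. That means 3 intermediate landings.
Horizontal run for 2805 mm of rise at 1:16 is 2805 × 16 = 44880 mm.
Intermediate landings: 3 × 2400 = 7200 mm.
Developed length = 44880 + 7200 = 52080 mm.

52080 mm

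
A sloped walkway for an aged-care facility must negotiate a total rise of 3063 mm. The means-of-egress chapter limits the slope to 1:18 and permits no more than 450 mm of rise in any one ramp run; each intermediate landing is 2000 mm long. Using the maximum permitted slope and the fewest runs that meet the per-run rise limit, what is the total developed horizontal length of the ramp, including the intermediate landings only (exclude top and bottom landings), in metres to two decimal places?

67.13 m

⌈3063/450⌉ = 7 ramp runs. That means 6 intermediate landings.
Horizontal run for 3063 mm of rise at 1:18 is 3063 × 18 = 55134 mm.
Intermediate landings: 6 × 2000 = 12000 mm.
Developed length = 55134 + 12000 = 67134 mm.
= 67.13 m.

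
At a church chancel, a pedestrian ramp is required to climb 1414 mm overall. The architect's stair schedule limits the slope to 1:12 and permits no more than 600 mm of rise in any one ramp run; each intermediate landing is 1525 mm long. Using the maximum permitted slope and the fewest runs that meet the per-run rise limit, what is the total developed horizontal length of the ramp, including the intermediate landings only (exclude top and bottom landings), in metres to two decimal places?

1414 / 600 = 2.36, so 3 ramp runs are needed. That means 2 intermediate landings.
Horizontal run for 1414 mm of rise at 1:12 is 1414 × 12 = 16968 mm.
2 intermediate landings contribute 2 × 1525 = 3050 mm.
Total developed length = 16968 + 3050 = 20018 mm.
= 20.02 m.

20.02 m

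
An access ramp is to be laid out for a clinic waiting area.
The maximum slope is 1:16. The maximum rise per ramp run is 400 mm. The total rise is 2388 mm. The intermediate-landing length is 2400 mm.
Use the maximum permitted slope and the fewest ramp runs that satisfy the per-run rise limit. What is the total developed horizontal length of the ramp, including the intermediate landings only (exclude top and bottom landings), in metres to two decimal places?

⌈2388/400⌉ = 6 ramp runs. That means 5 intermediate landings.
Ramp run (horizontal) at 1:16: 2388 × 16 = 38208 mm.
Intermediate landings: 5 × 2400 = 12000 mm.
Developed length = 38208 + 12000 = 50208 mm.
= 50.21 m.

50.21 m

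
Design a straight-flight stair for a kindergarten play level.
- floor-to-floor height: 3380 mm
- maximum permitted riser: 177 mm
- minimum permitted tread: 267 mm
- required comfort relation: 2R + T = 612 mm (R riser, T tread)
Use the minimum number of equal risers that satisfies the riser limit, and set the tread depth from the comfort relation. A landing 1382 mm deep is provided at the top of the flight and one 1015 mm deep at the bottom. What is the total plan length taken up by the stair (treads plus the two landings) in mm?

7603 mm

At most 177 each: 3380/177 = 19.10, giving 20 risers.
Each riser is 3380/20 = 169 mm (≤ 177 mm).
Tread T = 612 − 2 × 169 = 274 mm (≥ 267 mm).
Treads = 20 − 1 = 19; going = 19 × 274 = 5206 mm.
Add landings: 5206 + 1382 + 1015 = 7603 mm.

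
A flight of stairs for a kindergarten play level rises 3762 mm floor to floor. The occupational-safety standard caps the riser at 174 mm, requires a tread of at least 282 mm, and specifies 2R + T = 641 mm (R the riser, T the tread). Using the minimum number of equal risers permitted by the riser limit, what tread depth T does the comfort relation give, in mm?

3762 / 174 = 21.62, so 22 risers are needed.
Riser R = 3762 / 22 = 171 mm, within the 174 mm limit.
Tread T = 641 − 2 × 171 = 299 mm (≥ 282 mm).

299 mm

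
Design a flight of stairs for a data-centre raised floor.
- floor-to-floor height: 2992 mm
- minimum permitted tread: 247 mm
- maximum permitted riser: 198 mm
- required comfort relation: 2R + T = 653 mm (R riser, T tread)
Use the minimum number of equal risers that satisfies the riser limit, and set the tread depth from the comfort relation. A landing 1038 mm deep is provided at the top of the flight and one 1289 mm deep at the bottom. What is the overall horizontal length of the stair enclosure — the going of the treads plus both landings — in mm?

2992 / 198 = 15.11, so 16 risers are needed.
Each riser is 2992/16 = 187 mm (≤ 198 mm).
T = 653 − 2·187 = 279 mm, which satisfies the 247 mm minimum.
16 risers give 15 treads; going = 15 × 279 = 4185 mm.
Enclosure = 4185 + 1038 + 1289 = 6512 mm.

6512 mm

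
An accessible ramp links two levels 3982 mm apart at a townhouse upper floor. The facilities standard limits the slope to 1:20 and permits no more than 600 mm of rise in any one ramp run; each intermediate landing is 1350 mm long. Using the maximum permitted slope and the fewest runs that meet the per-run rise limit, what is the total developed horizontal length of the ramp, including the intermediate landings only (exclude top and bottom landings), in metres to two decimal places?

3982 / 600 = 6.64, so 7 ramp runs are needed. That means 6 intermediate landings.
Ramp run (horizontal) at 1:20: 3982 × 20 = 79640 mm.
6 intermediate landings contribute 6 × 1350 = 8100 mm.
Developed length = 79640 + 8100 = 87740 mm.
= 87.74 m.

87.74 m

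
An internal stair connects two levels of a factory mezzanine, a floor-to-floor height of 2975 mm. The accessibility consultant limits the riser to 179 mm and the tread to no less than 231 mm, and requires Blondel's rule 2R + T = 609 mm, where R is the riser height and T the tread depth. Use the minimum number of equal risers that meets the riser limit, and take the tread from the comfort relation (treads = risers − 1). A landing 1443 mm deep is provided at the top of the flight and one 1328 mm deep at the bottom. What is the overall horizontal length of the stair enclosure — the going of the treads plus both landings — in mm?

6915 mm

2975 / 179 = 16.62, so 17 risers are needed.
R = 2975 ÷ 17 = 175 mm.
Tread T = 609 − 2 × 175 = 259 mm (≥ 231 mm).
17 risers give 16 treads; going = 16 × 259 = 4144 mm.
Add landings: 4144 + 1443 + 1328 = 6915 mm.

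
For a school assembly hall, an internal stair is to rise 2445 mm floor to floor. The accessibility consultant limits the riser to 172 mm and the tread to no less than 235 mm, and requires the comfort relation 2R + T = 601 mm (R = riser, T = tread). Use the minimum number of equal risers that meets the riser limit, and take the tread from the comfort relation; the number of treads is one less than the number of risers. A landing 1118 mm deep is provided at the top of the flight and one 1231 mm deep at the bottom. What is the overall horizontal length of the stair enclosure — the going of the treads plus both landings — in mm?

⌈2445/172⌉ = 15 risers.
R = 2445 ÷ 15 = 163 mm.
Tread T = 601 − 2 × 163 = 275 mm (≥ 235 mm).
15 risers give 14 treads; going = 14 × 275 = 3850 mm.
Add landings: 3850 + 1118 + 1231 = 6199 mm.

6199 mm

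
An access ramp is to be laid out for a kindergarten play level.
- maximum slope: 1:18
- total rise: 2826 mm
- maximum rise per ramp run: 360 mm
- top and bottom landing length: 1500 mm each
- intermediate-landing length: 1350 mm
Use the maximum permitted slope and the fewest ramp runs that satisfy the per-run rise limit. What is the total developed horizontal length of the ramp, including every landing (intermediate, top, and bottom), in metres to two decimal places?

63.32 m

⌈2826/360⌉ = 8 ramp runs. That means 7 intermediate landings.
Ramp run (horizontal) at 1:18: 2826 × 18 = 50868 mm.
Intermediate landings: 7 × 1350 = 9450 mm.
Top and bottom landings: 2 × 1500 = 3000 mm.
Total = 50868 + 9450 + 3000 = 63318 mm.
= 63.32 m.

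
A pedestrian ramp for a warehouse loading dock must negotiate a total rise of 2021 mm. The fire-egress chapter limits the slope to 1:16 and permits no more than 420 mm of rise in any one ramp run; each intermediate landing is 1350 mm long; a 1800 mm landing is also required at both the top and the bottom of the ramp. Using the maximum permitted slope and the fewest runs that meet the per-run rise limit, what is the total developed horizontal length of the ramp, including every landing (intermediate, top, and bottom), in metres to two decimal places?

41.34 m

2021 / 420 = 4.81, so 5 ramp runs are needed. That means 4 intermediate landings.
Ramp run (horizontal) at 1:16: 2021 × 16 = 32336 mm.
Intermediate landings: 4 × 1350 = 5400 mm.
Top and bottom landings: 2 × 1800 = 3600 mm.
Total = 32336 + 5400 + 3600 = 41336 mm.
= 41.34 m.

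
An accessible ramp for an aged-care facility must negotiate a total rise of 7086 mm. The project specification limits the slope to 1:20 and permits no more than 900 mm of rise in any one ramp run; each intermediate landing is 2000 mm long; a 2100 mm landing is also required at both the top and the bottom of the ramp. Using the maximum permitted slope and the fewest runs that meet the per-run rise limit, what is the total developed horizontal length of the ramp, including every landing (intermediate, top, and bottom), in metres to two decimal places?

7086 / 900 = 7.873 → round up to 8 ramp runs. That means 7 intermediate landings.
Ramp run (horizontal) at 1:20: 7086 × 20 = 141720 mm.
Intermediate landings: 7 × 2000 = 14000 mm.
Top and bottom landings: 2 × 2100 = 4200 mm.
Total = 141720 + 14000 + 4200 = 159920 mm.
= 159.92 m.

159.92 m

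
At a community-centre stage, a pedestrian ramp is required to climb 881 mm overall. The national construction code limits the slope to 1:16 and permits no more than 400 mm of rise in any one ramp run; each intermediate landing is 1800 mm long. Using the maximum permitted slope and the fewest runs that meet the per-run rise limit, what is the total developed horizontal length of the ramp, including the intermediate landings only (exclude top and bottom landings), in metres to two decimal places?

17.70 m

At most 400 each: 881/400 = 2.20, giving 3 ramp runs. That means 2 intermediate landings.
Horizontal run for 881 mm of rise at 1:16 is 881 × 16 = 14096 mm.
2 intermediate landings contribute 2 × 1800 = 3600 mm.
Total developed length = 14096 + 3600 = 17696 mm.
= 17.70 m.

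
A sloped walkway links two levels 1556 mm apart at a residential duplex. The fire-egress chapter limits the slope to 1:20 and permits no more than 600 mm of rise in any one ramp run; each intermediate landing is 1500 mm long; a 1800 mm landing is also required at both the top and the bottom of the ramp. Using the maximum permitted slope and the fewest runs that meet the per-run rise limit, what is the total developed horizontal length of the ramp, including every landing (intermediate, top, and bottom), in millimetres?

⌈1556/600⌉ = 3 ramp runs. That means 2 intermediate landings.
Horizontal run for 1556 mm of rise at 1:20 is 1556 × 20 = 31120 mm.
2 intermediate landings contribute 2 × 1500 = 3000 mm.
Top and bottom landings: 2 × 1800 = 3600 mm.
Total = 31120 + 3000 + 3600 = 37720 mm.

37720 mm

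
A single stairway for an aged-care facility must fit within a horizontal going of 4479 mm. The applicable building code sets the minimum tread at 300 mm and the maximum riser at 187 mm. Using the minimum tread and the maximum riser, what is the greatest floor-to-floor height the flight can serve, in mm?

Treads that fit: ⌊4479 / 300⌋ = 14.
Risers = treads + 1 = 15.
Maximum height = 15 × 187 = 2805 mm.

2805 mm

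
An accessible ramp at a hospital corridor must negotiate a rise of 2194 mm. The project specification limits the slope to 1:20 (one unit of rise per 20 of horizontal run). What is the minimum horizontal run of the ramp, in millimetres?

At 1:20 the run is 20 × 2194 = 43880 mm.

43880 mm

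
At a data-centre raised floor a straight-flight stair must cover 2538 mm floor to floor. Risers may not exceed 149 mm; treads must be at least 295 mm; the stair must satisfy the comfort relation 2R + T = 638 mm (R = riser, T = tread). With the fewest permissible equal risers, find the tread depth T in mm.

At most 149 each: 2538/149 = 17.03, giving 18 risers.
Riser R = 2538 / 18 = 141 mm, within the 149 mm limit.
From 2R + T = 638: T = 638 − 282 = 356 mm.

356 mm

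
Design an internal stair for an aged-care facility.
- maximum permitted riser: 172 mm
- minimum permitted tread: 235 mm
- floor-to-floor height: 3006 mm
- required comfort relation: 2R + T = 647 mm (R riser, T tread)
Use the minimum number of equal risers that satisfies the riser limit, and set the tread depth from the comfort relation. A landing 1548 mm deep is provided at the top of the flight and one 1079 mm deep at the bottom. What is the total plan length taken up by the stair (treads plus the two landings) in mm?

7948 mm

⌈3006/172⌉ = 18 risers.
Each riser is 3006/18 = 167 mm (≤ 172 mm).
Tread T = 647 − 2 × 167 = 313 mm (≥ 235 mm).
Treads = 18 − 1 = 17; going = 17 × 313 = 5321 mm.
Enclosure = 5321 + 1548 + 1079 = 7948 mm.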